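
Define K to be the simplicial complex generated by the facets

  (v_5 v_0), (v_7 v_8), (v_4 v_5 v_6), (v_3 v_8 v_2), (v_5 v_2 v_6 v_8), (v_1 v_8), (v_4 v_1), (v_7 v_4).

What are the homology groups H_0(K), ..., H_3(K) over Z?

H_0 = Z,  H_1 = Z^2,  H_2 = 0,  H_3 = 0.

K has 9 vertices, 15 edges, 6 triangles, 1 3-simplex.
rank ∂_0 = 0, rank ∂_1 = 8 ⇒ b_0 = 9 − 0 − 8 = 1; all invariant factors of ∂_1 are 1 so no torsion. So H_0 = Z.
rank ∂_1 = 8, rank ∂_2 = 5 ⇒ b_1 = 15 − 8 − 5 = 2; all invariant factors of ∂_2 are 1 so no torsion. So H_1 = Z^2.
rank ∂_2 = 5, rank ∂_3 = 1 ⇒ b_2 = 6 − 5 − 1 = 0; all invariant factors of ∂_3 are 1 so no torsion. So H_2 = 0.
rank ∂_3 = 1, rank ∂_4 = 0 ⇒ b_3 = 1 − 1 − 0 = 0. So H_3 = 0.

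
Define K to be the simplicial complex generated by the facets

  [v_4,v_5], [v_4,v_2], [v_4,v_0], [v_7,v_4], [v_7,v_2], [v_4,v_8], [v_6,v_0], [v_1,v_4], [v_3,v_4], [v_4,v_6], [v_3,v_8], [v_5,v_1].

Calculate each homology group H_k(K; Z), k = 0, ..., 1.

Fix the vertex order v_0 < v_1 < v_2 < v_3 < v_4 < v_5 < v_6 < v_7 < v_8 and write every simplex with vertices in increasing order. Then dim K = 1 and the simplices of K are:

  0-simplices (9): [v_0], [v_1], [v_2], [v_3], [v_4], [v_5], [v_6], [v_7], [v_8]
  1-simplices (12): [v_0,v_4], [v_0,v_6], [v_1,v_4], [v_1,v_5], [v_2,v_4], [v_2,v_7], [v_3,v_4], [v_3,v_8], [v_4,v_5], [v_4,v_6], [v_4,v_7], [v_4,v_8]

so the chain groups are C_0 ≅ Z^9, C_1 ≅ Z^12.

The boundary map ∂_1: C_1 → C_0 is given by ∂[p,q] = [q] − [p].
This gives a 9×12 integer matrix of rank 8; reducing to Smith normal form yields diagonal entries (1,1,1,1,1,1,1,1).

Now H_k = ker ∂_k / im ∂_{k+1}, so:

  H_0: rank C_0 − rank ∂_1 = 9 − 8 = 1, and the invariant factors of ∂_1 are all 1, so H_0 ≅ Z.
  H_1: rank ker ∂_1 − rank ∂_2 = (12 − 8) − 0 = 4, and there is no ∂_2, so H_1 ≅ Z^4.

H_0 ≅ Z,  H_1 ≅ Z^4.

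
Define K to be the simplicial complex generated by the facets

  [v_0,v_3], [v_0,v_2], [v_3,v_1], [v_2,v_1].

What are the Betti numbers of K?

b_0 = 1, b_1 = 1.

Fix the vertex order v_0 < v_1 < v_2 < v_3 and write every simplex with vertices in increasing order. Then dim K = 1 and the simplices of K are:

  0-simplices (4): [v_0], [v_1], [v_2], [v_3]
  1-simplices (4): [v_0,v_2], [v_0,v_3], [v_1,v_2], [v_1,v_3]

Hence C_0 ≅ Z^4, C_1 ≅ Z^4.

The boundary map ∂_1: C_1 → C_0 maps an edge to its endpoints' difference, ∂[p,q] = q − p. For instance
  ∂[v_1,v_2] = [v_2] − [v_1].
The resulting 4×4 matrix has rank 3, and its Smith normal form has invariant factors (1,1,1).

Now H_k = ker ∂_k / im ∂_{k+1}, so:

  H_0: rank C_0 − rank ∂_1 = 4 − 3 = 1, and the invariant factors of ∂_1 are all 1, so H_0 = Z.
  H_1: rank ker ∂_1 − rank ∂_2 = (4 − 3) − 0 = 1, and there is no ∂_2, so H_1 = Z.

(K is a triangulation of the circle S^1.)

Hence the Betti numbers are b_0 = 1, b_1 = 1.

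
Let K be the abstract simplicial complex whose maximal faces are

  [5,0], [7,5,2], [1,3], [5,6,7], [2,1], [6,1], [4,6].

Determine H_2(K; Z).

H_2 ≅ 0.

Fix the vertex order 0 < 1 < 2 < 3 < 4 < 5 < 6 < 7 and write every simplex with vertices in increasing order. Then dim K = 2 and the simplices of K are:

  0-simplices (8): [0], [1], [2], [3], [4], [5], [6], [7]
  1-simplices (10): [0,5], [1,2], [1,3], [1,6], [2,5], [2,7], [4,6], [5,6], [5,7], [6,7]
  2-simplices (2): [2,5,7], [5,6,7]

Hence C_0 ≅ Z^8, C_1 ≅ Z^10, C_2 ≅ Z^2.

∂_1: C_1 → C_0 maps an edge to its endpoints' difference, ∂[p,q] = q − p.
This gives a 8×10 integer matrix of rank 7; reducing to Smith normal form yields diagonal entries (1,1,1,1,1,1,1).

Boundary ∂_2: C_2 → C_1 acts by ∂[p,q,r] = [q,r] − [p,r] + [p,q]. For instance
  ∂[5,6,7] = [6,7] − [5,7] + [5,6],
  ∂[2,5,7] = [5,7] − [2,7] + [2,5].
As a 10×2 matrix over Z this has rank 2, with invariant factors (1,1).

Computing H_k = (kernel of ∂_k) / (image of ∂_{k+1}):

  H_2: rank ker ∂_2 − rank ∂_3 = (2 − 2) − 0 = 0, and there is no ∂_3, so H_2 ≅ 0.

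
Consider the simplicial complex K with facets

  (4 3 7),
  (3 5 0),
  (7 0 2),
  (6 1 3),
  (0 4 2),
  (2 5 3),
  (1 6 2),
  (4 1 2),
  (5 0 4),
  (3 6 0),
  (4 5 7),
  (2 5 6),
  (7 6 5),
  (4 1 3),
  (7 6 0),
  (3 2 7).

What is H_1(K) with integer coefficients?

We work with the vertex ordering 0 < 1 < 2 < 3 < 4 < 5 < 6 < 7. The simplices of K, each written with vertices in increasing order, are:

  0-simplices (8): [0], [1], [2], [3], [4], [5], [6], [7]
  1-simplices (24): (24 of them)
  2-simplices (16): [0,2,4], [0,2,7], [0,3,5], [0,3,6], [0,4,5], [0,6,7], [1,2,4], [1,2,6], [1,3,4], [1,3,6], [2,3,5], [2,3,7], [2,5,6], [3,4,7], [4,5,7], [5,6,7]

so the chain groups are C_0 ≅ Z^8, C_1 ≅ Z^24, C_2 ≅ Z^16.

The boundary map ∂_1: C_1 → C_0 maps an edge to its endpoints' difference, ∂[p,q] = q − p.
The 8×24 boundary matrix has rank 7 and Smith normal form diag(1,1,1,1,1,1,1).

Boundary ∂_2: C_2 → C_1 sends each 2-simplex [p,q,r] to [q,r] − [p,r] + [p,q]. For instance
  ∂[0,2,4] = [2,4] − [0,4] + [0,2],
  ∂[0,3,6] = [3,6] − [0,6] + [0,3].
This gives a 24×16 integer matrix of rank 15; reducing to Smith normal form yields diagonal entries (1,1,1,1,1,1,1,1,1,1,1,1,1,1,1).

Now H_k = ker ∂_k / im ∂_{k+1}, so:

  H_1: rank ker ∂_1 − rank ∂_2 = (24 − 7) − 15 = 2, and the invariant factors of ∂_2 are all 1, so H_1 ≅ Z^2.

(K is a triangulation of the torus T^2.)

H_1 = Z^2.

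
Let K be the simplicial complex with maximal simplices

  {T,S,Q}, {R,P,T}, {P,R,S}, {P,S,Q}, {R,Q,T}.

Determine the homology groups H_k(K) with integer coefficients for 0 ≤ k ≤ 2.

Order the vertices as P < Q < R < S < T. Listing each simplex with vertices in this order, K has dimension 2 with simplices:

  0-simplices (5): P, Q, R, S, T
  1-simplices (10): PQ, PR, PS, PT, QR, QS, QT, RS, RT, ST
  2-simplices (5): PQS, PRS, PRT, QRT, QST

giving chain groups C_0 ≅ Z^5, C_1 ≅ Z^10, C_2 ≅ Z^5.

Boundary ∂_1: C_1 → C_0 sends each edge [p,q] (with p < q) to q − p. For instance
  ∂RT = T − R.
As a 5×10 matrix over Z this has rank 4, with invariant factors (1,1,1,1).

Boundary ∂_2: C_2 → C_1 sends each 2-simplex [p,q,r] to [q,r] − [p,r] + [p,q]. For instance
  ∂PRT = RT − PT + PR,
  ∂QST = ST − QT + QS.
The 10×5 boundary matrix has rank 5 and Smith normal form diag(1,1,1,1,1).

From H_k ≅ ker(∂_k) / im(∂_{k+1}) we obtain:

  H_0: rank C_0 − rank ∂_1 = 5 − 4 = 1, and the invariant factors of ∂_1 are all 1, so H_0 ≅ Z.
  H_1: rank ker ∂_1 − rank ∂_2 = (10 − 4) − 5 = 1, and the invariant factors of ∂_2 are all 1, so H_1 ≅ Z.
  H_2: rank ker ∂_2 − rank ∂_3 = (5 − 5) − 0 = 0, and there is no ∂_3, so H_2 ≅ 0.

As a check, the Euler characteristic is 5 − 10 + 5 = 0, which agrees with 1 − 1 + 0 = 0.

H_0 ≅ Z,  H_1 ≅ Z,  H_2 = 0.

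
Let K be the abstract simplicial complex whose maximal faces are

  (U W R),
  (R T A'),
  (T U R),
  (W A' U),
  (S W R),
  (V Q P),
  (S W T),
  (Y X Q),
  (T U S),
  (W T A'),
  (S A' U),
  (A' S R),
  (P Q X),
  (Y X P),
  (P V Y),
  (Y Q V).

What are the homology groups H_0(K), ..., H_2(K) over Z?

K has 11 vertices, 24 edges, 16 triangles.
rank ∂_0 = 0, rank ∂_1 = 9 ⇒ b_0 = 11 − 0 − 9 = 2; all invariant factors of ∂_1 are 1 so no torsion. So H_0 = Z^2.
rank ∂_1 = 9, rank ∂_2 = 15 ⇒ b_1 = 24 − 9 − 15 = 0; ∂_2 has invariant factor(s) [2] giving torsion. So H_1 = Z/2.
rank ∂_2 = 15, rank ∂_3 = 0 ⇒ b_2 = 16 − 15 − 0 = 1. So H_2 = Z.

H_0 = Z^2,  H_1 = Z/2,  H_2 = Z.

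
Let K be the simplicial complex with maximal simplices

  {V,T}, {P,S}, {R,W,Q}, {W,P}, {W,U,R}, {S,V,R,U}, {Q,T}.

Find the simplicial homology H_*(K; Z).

H_0 ≅ Z,  H_1 ≅ Z^2,  H_2 = 0,  H_3 = 0.

K has 8 vertices, 14 edges, 6 triangles, 1 3-simplex.
rank ∂_0 = 0, rank ∂_1 = 7 ⇒ b_0 = 8 − 0 − 7 = 1; all invariant factors of ∂_1 are 1 so no torsion. So H_0 = Z.
rank ∂_1 = 7, rank ∂_2 = 5 ⇒ b_1 = 14 − 7 − 5 = 2; all invariant factors of ∂_2 are 1 so no torsion. So H_1 = Z^2.
rank ∂_2 = 5, rank ∂_3 = 1 ⇒ b_2 = 6 − 5 − 1 = 0; all invariant factors of ∂_3 are 1 so no torsion. So H_2 = 0.
rank ∂_3 = 1, rank ∂_4 = 0 ⇒ b_3 = 1 − 1 − 0 = 0. So H_3 = 0.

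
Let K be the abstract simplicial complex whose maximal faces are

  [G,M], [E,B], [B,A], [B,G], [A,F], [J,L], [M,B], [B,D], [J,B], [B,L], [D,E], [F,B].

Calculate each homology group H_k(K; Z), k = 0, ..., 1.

Fix the vertex order A < B < D < E < F < G < J < L < M and write every simplex with vertices in increasing order. Then dim K = 1 and the simplices of K are:

  0-simplices (9): A, B, D, E, F, G, J, L, M
  1-simplices (12): AB, AF, BD, BE, BF, BG, BJ, BL, BM, DE, GM, JL

so the chain groups are C_0 ≅ Z^9, C_1 ≅ Z^12.

Boundary ∂_1: C_1 → C_0 sends each edge [p,q] (with p < q) to q − p.
The resulting 9×12 matrix has rank 8, and its Smith normal form has invariant factors (1,1,1,1,1,1,1,1).

From H_k ≅ ker(∂_k) / im(∂_{k+1}) we obtain:

  H_0: rank C_0 − rank ∂_1 = 9 − 8 = 1, and the invariant factors of ∂_1 are all 1, so H_0 = Z.
  H_1: rank ker ∂_1 − rank ∂_2 = (12 − 8) − 0 = 4, and there is no ∂_2, so H_1 = Z^4.

As a check, the Euler characteristic is 9 − 12 = -3, which agrees with 1 − 4 = -3.
(K is a triangulation of a wedge of 4 circles.)

H_0 ≅ Z,  H_1 ≅ Z^4.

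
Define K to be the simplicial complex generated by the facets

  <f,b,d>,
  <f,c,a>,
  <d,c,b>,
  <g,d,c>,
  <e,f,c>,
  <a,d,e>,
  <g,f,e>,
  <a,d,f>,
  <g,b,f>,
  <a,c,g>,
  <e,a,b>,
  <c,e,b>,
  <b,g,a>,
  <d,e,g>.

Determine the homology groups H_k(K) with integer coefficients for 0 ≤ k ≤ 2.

K has 7 vertices, 21 edges, 14 triangles.
rank ∂_0 = 0, rank ∂_1 = 6 ⇒ b_0 = 7 − 0 − 6 = 1; all invariant factors of ∂_1 are 1 so no torsion. So H_0 = Z.
rank ∂_1 = 6, rank ∂_2 = 13 ⇒ b_1 = 21 − 6 − 13 = 2; all invariant factors of ∂_2 are 1 so no torsion. So H_1 = Z^2.
rank ∂_2 = 13, rank ∂_3 = 0 ⇒ b_2 = 14 − 13 − 0 = 1. So H_2 = Z.

H_0 = Z,  H_1 = Z^2,  H_2 = Z.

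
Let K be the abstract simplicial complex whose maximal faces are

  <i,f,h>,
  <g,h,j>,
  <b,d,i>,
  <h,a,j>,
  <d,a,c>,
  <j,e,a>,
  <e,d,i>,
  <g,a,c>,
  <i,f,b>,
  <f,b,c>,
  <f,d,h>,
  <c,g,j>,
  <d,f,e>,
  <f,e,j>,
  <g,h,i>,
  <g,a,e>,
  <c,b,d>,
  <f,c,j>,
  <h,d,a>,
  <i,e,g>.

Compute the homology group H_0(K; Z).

Take the total order a < b < c < d < e < f < g < h < i < j on the vertex set. Then K (dimension 2) consists of the simplices:

  0-simplices (10): a, b, c, d, e, f, g, h, i, j
  1-simplices (30): ac, ad, ae, ag, ah, aj, bc, bd, bf, bi, cd, cf, cg, cj, de, df, dh, di, ef, eg, ei, ej, fh, fi, fj, gh, gi, gj, hi, hj
  2-simplices (20): acd, acg, adh, aeg, aej, ahj, bcd, bcf, bdi, bfi, cfj, cgj, def, dei, dfh, efj, egi, fhi, ghi, ghj

giving chain groups C_0 ≅ Z^10, C_1 ≅ Z^30, C_2 ≅ Z^20.

Boundary ∂_1: C_1 → C_0 is given by ∂[p,q] = [q] − [p].
As a 10×30 matrix over Z this has rank 9, with invariant factors (1,1,1,1,1,1,1,1,1).

The boundary map ∂_2: C_2 → C_1 maps a triangle to the signed sum of its edges. For instance
  ∂efj = fj − ej + ef,
  ∂cfj = fj − cj + cf.
As a 30×20 matrix over Z this has rank 20, with invariant factors (1,1,1,1,1,1,1,1,1,1,1,1,1,1,1,1,1,1,1,2).

Computing H_k = (kernel of ∂_k) / (image of ∂_{k+1}):

  H_0: rank C_0 − rank ∂_1 = 10 − 9 = 1, and the invariant factors of ∂_1 are all 1, so H_0 = Z.

H_0 = Z.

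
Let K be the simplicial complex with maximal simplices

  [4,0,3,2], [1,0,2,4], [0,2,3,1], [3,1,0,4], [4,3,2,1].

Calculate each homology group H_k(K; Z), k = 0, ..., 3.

H_0 ≅ Z,  H_1 = 0,  H_2 = 0,  H_3 ≅ Z.

Take the total order 0 < 1 < 2 < 3 < 4 on the vertex set. Then K (dimension 3) consists of the simplices:

  0-simplices (5): [0], [1], [2], [3], [4]
  1-simplices (10): [0,1], [0,2], [0,3], [0,4], [1,2], [1,3], [1,4], [2,3], [2,4], [3,4]
  2-simplices (10): [0,1,2], [0,1,3], [0,1,4], [0,2,3], [0,2,4], [0,3,4], [1,2,3], [1,2,4], [1,3,4], [2,3,4]
  3-simplices (5): [0,1,2,3], [0,1,2,4], [0,1,3,4], [0,2,3,4], [1,2,3,4]

Hence C_0 ≅ Z^5, C_1 ≅ Z^10, C_2 ≅ Z^10, C_3 ≅ Z^5.

The boundary map ∂_1: C_1 → C_0 is given by ∂[p,q] = [q] − [p]. For instance
  ∂[1,4] = [4] − [1].
The 5×10 boundary matrix has rank 4 and Smith normal form diag(1,1,1,1).

∂_2: C_2 → C_1 acts by ∂[p,q,r] = [q,r] − [p,r] + [p,q]. For instance
  ∂[0,2,4] = [2,4] − [0,4] + [0,2],
  ∂[0,1,3] = [1,3] − [0,3] + [0,1].
The 10×10 boundary matrix has rank 6 and Smith normal form diag(1,1,1,1,1,1).

∂_3: C_3 → C_2 sends each 3-simplex σ to the alternating sum Σ_i (−1)^i (σ with its i-th vertex removed). For instance
  ∂[1,2,3,4] = [2,3,4] − [1,3,4] + [1,2,4] − [1,2,3],
  ∂[0,1,3,4] = [1,3,4] − [0,3,4] + [0,1,4] − [0,1,3].
As a 10×5 matrix over Z this has rank 4, with invariant factors (1,1,1,1).

Now H_k = ker ∂_k / im ∂_{k+1}, so:

  H_0: rank C_0 − rank ∂_1 = 5 − 4 = 1, and the invariant factors of ∂_1 are all 1, so H_0 = Z.
  H_1: rank ker ∂_1 − rank ∂_2 = (10 − 4) − 6 = 0, and the invariant factors of ∂_2 are all 1, so H_1 = 0.
  H_2: rank ker ∂_2 − rank ∂_3 = (10 − 6) − 4 = 0, and the invariant factors of ∂_3 are all 1, so H_2 = 0.
  H_3: rank ker ∂_3 − rank ∂_4 = (5 − 4) − 0 = 1, and there is no ∂_4, so H_3 = Z.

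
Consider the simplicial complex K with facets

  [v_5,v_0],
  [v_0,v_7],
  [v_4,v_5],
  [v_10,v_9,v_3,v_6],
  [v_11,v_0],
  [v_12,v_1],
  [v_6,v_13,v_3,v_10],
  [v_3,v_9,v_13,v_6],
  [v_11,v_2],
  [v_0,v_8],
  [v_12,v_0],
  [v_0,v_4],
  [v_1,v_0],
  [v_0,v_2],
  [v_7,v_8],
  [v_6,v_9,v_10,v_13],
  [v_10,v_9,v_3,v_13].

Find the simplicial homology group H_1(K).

H_1 ≅ Z^4.

K has 14 vertices, 22 edges, 10 triangles, 5 3-simplices.
rank ∂_1 = 12, rank ∂_2 = 6 ⇒ b_1 = 22 − 12 − 6 = 4; all invariant factors of ∂_2 are 1 so no torsion. So H_1 = Z^4.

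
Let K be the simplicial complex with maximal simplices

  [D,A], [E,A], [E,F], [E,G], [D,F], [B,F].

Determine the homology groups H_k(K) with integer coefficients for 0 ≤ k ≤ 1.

Fix the vertex order A < B < D < E < F < G and write every simplex with vertices in increasing order. Then dim K = 1 and the simplices of K are:

  0-simplices (6): A, B, D, E, F, G
  1-simplices (6): AD, AE, BF, DF, EF, EG

Hence C_0 ≅ Z^6, C_1 ≅ Z^6.

The boundary map ∂_1: C_1 → C_0 maps an edge to its endpoints' difference, ∂[p,q] = q − p.
As a 6×6 matrix over Z this has rank 5, with invariant factors (1,1,1,1,1).

Reading off H_k = ker ∂_k / im ∂_{k+1}:

  H_0: rank C_0 − rank ∂_1 = 6 − 5 = 1, and the invariant factors of ∂_1 are all 1, so H_0 ≅ Z.
  H_1: rank ker ∂_1 − rank ∂_2 = (6 − 5) − 0 = 1, and there is no ∂_2, so H_1 ≅ Z.

H_0 = Z,  H_1 = Z.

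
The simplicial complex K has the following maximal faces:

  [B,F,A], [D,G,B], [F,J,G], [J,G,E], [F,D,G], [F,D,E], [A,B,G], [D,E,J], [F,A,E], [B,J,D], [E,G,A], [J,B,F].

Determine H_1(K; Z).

H_1 ≅ Z/2.

We work with the vertex ordering A < B < D < E < F < G < J. The simplices of K, each written with vertices in increasing order, are:

  0-simplices (7): A, B, D, E, F, G, J
  1-simplices (18): AB, AE, AF, AG, BD, BF, BG, BJ, DE, DF, DG, DJ, EF, EG, EJ, FG, FJ, GJ
  2-simplices (12): ABF, ABG, AEF, AEG, BDG, BDJ, BFJ, DEF, DEJ, DFG, EGJ, FGJ

Hence C_0 ≅ Z^7, C_1 ≅ Z^18, C_2 ≅ Z^12.

∂_1: C_1 → C_0 is given by ∂[p,q] = [q] − [p]. For instance
  ∂FJ = J − F.
As a 7×18 matrix over Z this has rank 6, with invariant factors (1,1,1,1,1,1).

∂_2: C_2 → C_1 maps a triangle to the signed sum of its edges. For instance
  ∂ABG = BG − AG + AB,
  ∂BFJ = FJ − BJ + BF.
The 18×12 boundary matrix has rank 12 and Smith normal form diag(1,1,1,1,1,1,1,1,1,1,1,2).

Computing H_k = (kernel of ∂_k) / (image of ∂_{k+1}):

  H_1: rank ker ∂_1 − rank ∂_2 = (18 − 6) − 12 = 0, and ∂_2 has invariant factor 2 > 1, so H_1 ≅ Z/2.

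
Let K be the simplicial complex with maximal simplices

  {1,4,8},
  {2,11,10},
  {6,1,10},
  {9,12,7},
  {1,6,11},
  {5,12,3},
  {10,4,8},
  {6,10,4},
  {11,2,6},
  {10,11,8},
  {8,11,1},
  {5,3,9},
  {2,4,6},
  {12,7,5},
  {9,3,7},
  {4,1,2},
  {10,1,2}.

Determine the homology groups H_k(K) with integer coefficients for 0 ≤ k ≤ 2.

H_0 ≅ Z^2,  H_1 ≅ Z ⊕ Z/2Z,  H_2 = 0.

We work with the vertex ordering 1 < 2 < 3 < 4 < 5 < 6 < 7 < 8 < 9 < 10 < 11 < 12. The simplices of K, each written with vertices in increasing order, are:

  0-simplices (12): [1], [2], [3], [4], [5], [6], [7], [8], [9], [10], [11], [12]
  1-simplices (28): (28 of them)
  2-simplices (17): (17 of them)

giving chain groups C_0 ≅ Z^12, C_1 ≅ Z^28, C_2 ≅ Z^17.

Boundary ∂_1: C_1 → C_0 maps an edge to its endpoints' difference, ∂[p,q] = q − p. For instance
  ∂[7,12] = [12] − [7].
This gives a 12×28 integer matrix of rank 10; reducing to Smith normal form yields diagonal entries (1,1,1,1,1,1,1,1,1,1).

∂_2: C_2 → C_1 sends each 2-simplex [p,q,r] to [q,r] − [p,r] + [p,q]. For instance
  ∂[1,4,8] = [4,8] − [1,8] + [1,4],
  ∂[3,7,9] = [7,9] − [3,9] + [3,7].
This gives a 28×17 integer matrix of rank 17; reducing to Smith normal form yields diagonal entries (1,1,1,1,1,1,1,1,1,1,1,1,1,1,1,1,2).

Now H_k = ker ∂_k / im ∂_{k+1}, so:

  H_0: rank C_0 − rank ∂_1 = 12 − 10 = 2, and the invariant factors of ∂_1 are all 1, so H_0 = Z^2.
  H_1: rank ker ∂_1 − rank ∂_2 = (28 − 10) − 17 = 1, and ∂_2 has invariant factor 2 > 1, so H_1 = Z ⊕ Z/2Z.
  H_2: rank ker ∂_2 − rank ∂_3 = (17 − 17) − 0 = 0, and there is no ∂_3, so H_2 = 0.

As a check, the Euler characteristic is 12 − 28 + 17 = 1, which agrees with 2 − 1 + 0 = 1.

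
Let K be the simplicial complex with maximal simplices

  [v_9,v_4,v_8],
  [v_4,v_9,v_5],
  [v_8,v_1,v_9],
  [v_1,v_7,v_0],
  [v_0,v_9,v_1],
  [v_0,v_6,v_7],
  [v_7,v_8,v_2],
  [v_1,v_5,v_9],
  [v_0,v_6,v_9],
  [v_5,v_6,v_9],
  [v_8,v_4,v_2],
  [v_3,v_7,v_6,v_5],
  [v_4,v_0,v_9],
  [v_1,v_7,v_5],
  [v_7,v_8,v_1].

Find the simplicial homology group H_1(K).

H_1 ≅ 0.

Fix the vertex order v_0 < v_1 < v_2 < v_3 < v_4 < v_5 < v_6 < v_7 < v_8 < v_9 and write every simplex with vertices in increasing order. Then dim K = 3 and the simplices of K are:

  0-simplices (10): [v_0], [v_1], [v_2], [v_3], [v_4], [v_5], [v_6], [v_7], [v_8], [v_9]
  1-simplices (25): (25 of them)
  2-simplices (18): (18 of them)
  3-simplices (1): [v_3,v_5,v_6,v_7]

giving chain groups C_0 ≅ Z^10, C_1 ≅ Z^25, C_2 ≅ Z^18, C_3 ≅ Z^1.

∂_1: C_1 → C_0 is given by ∂[p,q] = [q] − [p].
This gives a 10×25 integer matrix of rank 9; reducing to Smith normal form yields diagonal entries (1,1,1,1,1,1,1,1,1).

The boundary map ∂_2: C_2 → C_1 sends each 2-simplex [p,q,r] to [q,r] − [p,r] + [p,q]. For instance
  ∂[v_1,v_5,v_9] = [v_5,v_9] − [v_1,v_9] + [v_1,v_5],
  ∂[v_5,v_6,v_9] = [v_6,v_9] − [v_5,v_9] + [v_5,v_6].
This gives a 25×18 integer matrix of rank 16; reducing to Smith normal form yields diagonal entries (1,1,1,1,1,1,1,1,1,1,1,1,1,1,1,1).

∂_3: C_3 → C_2 sends each 3-simplex σ to the alternating sum Σ_i (−1)^i (σ with its i-th vertex removed). For instance
  ∂[v_3,v_5,v_6,v_7] = [v_5,v_6,v_7] − [v_3,v_6,v_7] + [v_3,v_5,v_7] − [v_3,v_5,v_6].
This gives a 18×1 integer matrix of rank 1; reducing to Smith normal form yields diagonal entries (1).

Now H_k = ker ∂_k / im ∂_{k+1}, so:

  H_1: rank ker ∂_1 − rank ∂_2 = (25 − 9) − 16 = 0, and the invariant factors of ∂_2 are all 1, so H_1 ≅ 0.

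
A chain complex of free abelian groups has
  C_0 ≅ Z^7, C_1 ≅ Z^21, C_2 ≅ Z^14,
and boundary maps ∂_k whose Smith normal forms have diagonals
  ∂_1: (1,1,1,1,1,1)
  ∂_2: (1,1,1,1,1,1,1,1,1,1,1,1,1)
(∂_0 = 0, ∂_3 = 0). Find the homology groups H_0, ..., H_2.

H_0: b_0 = 7 − 0 − 6 = 1; torsion from ∂_1 factors > 1: none. So H_0 ≅ Z.
H_1: b_1 = 21 − 6 − 13 = 2; torsion from ∂_2 factors > 1: none. So H_1 ≅ Z^2.
H_2: b_2 = 14 − 13 − 0 = 1; torsion from ∂_3 factors > 1: none. So H_2 ≅ Z.

H_0 ≅ Z,  H_1 ≅ Z^2,  H_2 ≅ Z.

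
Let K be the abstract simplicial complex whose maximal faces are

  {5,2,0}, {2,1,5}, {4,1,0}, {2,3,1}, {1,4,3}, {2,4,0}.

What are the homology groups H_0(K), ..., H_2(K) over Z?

H_0 ≅ Z,  H_1 ≅ Z,  H_2 = 0.

We work with the vertex ordering 0 < 1 < 2 < 3 < 4 < 5. The simplices of K, each written with vertices in increasing order, are:

  0-simplices (6): [0], [1], [2], [3], [4], [5]
  1-simplices (12): [0,1], [0,2], [0,4], [0,5], [1,2], [1,3], [1,4], [1,5], [2,3], [2,4], [2,5], [3,4]
  2-simplices (6): [0,1,4], [0,2,4], [0,2,5], [1,2,3], [1,2,5], [1,3,4]

giving chain groups C_0 ≅ Z^6, C_1 ≅ Z^12, C_2 ≅ Z^6.

The boundary map ∂_1: C_1 → C_0 is given by ∂[p,q] = [q] − [p]. For instance
  ∂[0,4] = [4] − [0].
The resulting 6×12 matrix has rank 5, and its Smith normal form has invariant factors (1,1,1,1,1).

Boundary ∂_2: C_2 → C_1 sends each 2-simplex [p,q,r] to [q,r] − [p,r] + [p,q]. For instance
  ∂[0,2,5] = [2,5] − [0,5] + [0,2],
  ∂[0,1,4] = [1,4] − [0,4] + [0,1].
As a 12×6 matrix over Z this has rank 6, with invariant factors (1,1,1,1,1,1).

Reading off H_k = ker ∂_k / im ∂_{k+1}:

  H_0: rank C_0 − rank ∂_1 = 6 − 5 = 1, and the invariant factors of ∂_1 are all 1, so H_0 = Z.
  H_1: rank ker ∂_1 − rank ∂_2 = (12 − 5) − 6 = 1, and the invariant factors of ∂_2 are all 1, so H_1 = Z.
  H_2: rank ker ∂_2 − rank ∂_3 = (6 − 6) − 0 = 0, and there is no ∂_3, so H_2 = 0.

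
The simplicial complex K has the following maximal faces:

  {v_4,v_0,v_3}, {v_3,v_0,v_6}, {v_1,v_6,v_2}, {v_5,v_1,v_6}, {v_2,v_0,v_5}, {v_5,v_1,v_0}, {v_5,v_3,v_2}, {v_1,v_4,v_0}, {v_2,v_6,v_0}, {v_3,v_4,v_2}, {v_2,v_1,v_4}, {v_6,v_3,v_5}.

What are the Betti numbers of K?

K has 7 vertices, 18 edges, 12 triangles.
rank ∂_0 = 0, rank ∂_1 = 6 ⇒ b_0 = 7 − 0 − 6 = 1; all invariant factors of ∂_1 are 1 so no torsion. So H_0 ≅ Z.
rank ∂_1 = 6, rank ∂_2 = 12 ⇒ b_1 = 18 − 6 − 12 = 0; ∂_2 has invariant factor(s) [2] giving torsion. So H_1 ≅ Z/2.
rank ∂_2 = 12, rank ∂_3 = 0 ⇒ b_2 = 12 − 12 − 0 = 0. So H_2 ≅ 0.

b_0 = 1, b_1 = 0, b_2 = 0.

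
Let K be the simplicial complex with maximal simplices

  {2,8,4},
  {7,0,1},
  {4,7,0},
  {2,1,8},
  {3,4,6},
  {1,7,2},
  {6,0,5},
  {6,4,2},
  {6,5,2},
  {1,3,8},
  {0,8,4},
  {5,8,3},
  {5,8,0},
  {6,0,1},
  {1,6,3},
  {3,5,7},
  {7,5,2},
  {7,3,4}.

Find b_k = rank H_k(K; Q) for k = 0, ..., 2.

Fix the vertex order 0 < 1 < 2 < 3 < 4 < 5 < 6 < 7 < 8 and write every simplex with vertices in increasing order. Then dim K = 2 and the simplices of K are:

  0-simplices (9): [0], [1], [2], [3], [4], [5], [6], [7], [8]
  1-simplices (27): (27 of them)
  2-simplices (18): [0,1,6], [0,1,7], [0,4,7], [0,4,8], [0,5,6], [0,5,8], [1,2,7], [1,2,8], [1,3,6], [1,3,8], [2,4,6], [2,4,8], [2,5,6], [2,5,7], [3,4,6], [3,4,7], [3,5,7], [3,5,8]

Hence C_0 ≅ Z^9, C_1 ≅ Z^27, C_2 ≅ Z^18.

∂_1: C_1 → C_0 sends each edge [p,q] (with p < q) to q − p. For instance
  ∂[0,7] = [7] − [0].
The resulting 9×27 matrix has rank 8, and its Smith normal form has invariant factors (1,1,1,1,1,1,1,1).

∂_2: C_2 → C_1 maps a triangle to the signed sum of its edges. For instance
  ∂[3,4,7] = [4,7] − [3,7] + [3,4],
  ∂[3,5,8] = [5,8] − [3,8] + [3,5].
This gives a 27×18 integer matrix of rank 17; reducing to Smith normal form yields diagonal entries (1,1,1,1,1,1,1,1,1,1,1,1,1,1,1,1,1).

Computing H_k = (kernel of ∂_k) / (image of ∂_{k+1}):

  H_0: rank C_0 − rank ∂_1 = 9 − 8 = 1, and the invariant factors of ∂_1 are all 1, so H_0 ≅ Z.
  H_1: rank ker ∂_1 − rank ∂_2 = (27 − 8) − 17 = 2, and the invariant factors of ∂_2 are all 1, so H_1 ≅ Z^2.
  H_2: rank ker ∂_2 − rank ∂_3 = (18 − 17) − 0 = 1, and there is no ∂_3, so H_2 ≅ Z.

Hence the Betti numbers are b_0 = 1, b_1 = 2, b_2 = 1.

b_0 = 1, b_1 = 2, b_2 = 1.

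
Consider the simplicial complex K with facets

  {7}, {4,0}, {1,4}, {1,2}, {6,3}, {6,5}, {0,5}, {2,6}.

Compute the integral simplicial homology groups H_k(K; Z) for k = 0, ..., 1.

H_0 = Z^2,  H_1 = Z.

We work with the vertex ordering 0 < 1 < 2 < 3 < 4 < 5 < 6 < 7. The simplices of K, each written with vertices in increasing order, are:

  0-simplices (8): [0], [1], [2], [3], [4], [5], [6], [7]
  1-simplices (7): [0,4], [0,5], [1,2], [1,4], [2,6], [3,6], [5,6]

so the chain groups are C_0 ≅ Z^8, C_1 ≅ Z^7.

∂_1: C_1 → C_0 maps an edge to its endpoints' difference, ∂[p,q] = q − p. For instance
  ∂[0,5] = [5] − [0].
The 8×7 boundary matrix has rank 6 and Smith normal form diag(1,1,1,1,1,1).

Now H_k = ker ∂_k / im ∂_{k+1}, so:

  H_0: rank C_0 − rank ∂_1 = 8 − 6 = 2, and the invariant factors of ∂_1 are all 1, so H_0 = Z^2.
  H_1: rank ker ∂_1 − rank ∂_2 = (7 − 6) − 0 = 1, and there is no ∂_2, so H_1 = Z.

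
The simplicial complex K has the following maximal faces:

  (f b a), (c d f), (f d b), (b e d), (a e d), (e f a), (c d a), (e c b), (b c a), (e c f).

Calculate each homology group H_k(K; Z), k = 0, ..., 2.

Order the vertices as a < b < c < d < e < f. Listing each simplex with vertices in this order, K has dimension 2 with simplices:

  0-simplices (6): a, b, c, d, e, f
  1-simplices (15): ab, ac, ad, ae, af, bc, bd, be, bf, cd, ce, cf, de, df, ef
  2-simplices (10): abc, abf, acd, ade, aef, bce, bde, bdf, cdf, cef

Hence C_0 ≅ Z^6, C_1 ≅ Z^15, C_2 ≅ Z^10.

Boundary ∂_1: C_1 → C_0 sends each edge [p,q] (with p < q) to q − p.
As a 6×15 matrix over Z this has rank 5, with invariant factors (1,1,1,1,1).

∂_2: C_2 → C_1 maps a triangle to the signed sum of its edges. For instance
  ∂aef = ef − af + ae,
  ∂abc = bc − ac + ab.
This gives a 15×10 integer matrix of rank 10; reducing to Smith normal form yields diagonal entries (1,1,1,1,1,1,1,1,1,2).

Now H_k = ker ∂_k / im ∂_{k+1}, so:

  H_0: rank C_0 − rank ∂_1 = 6 − 5 = 1, and the invariant factors of ∂_1 are all 1, so H_0 = Z.
  H_1: rank ker ∂_1 − rank ∂_2 = (15 − 5) − 10 = 0, and ∂_2 has invariant factor 2 > 1, so H_1 = Z/2Z.
  H_2: rank ker ∂_2 − rank ∂_3 = (10 − 10) − 0 = 0, and there is no ∂_3, so H_2 = 0.

H_0 ≅ Z,  H_1 ≅ Z/2Z,  H_2 = 0.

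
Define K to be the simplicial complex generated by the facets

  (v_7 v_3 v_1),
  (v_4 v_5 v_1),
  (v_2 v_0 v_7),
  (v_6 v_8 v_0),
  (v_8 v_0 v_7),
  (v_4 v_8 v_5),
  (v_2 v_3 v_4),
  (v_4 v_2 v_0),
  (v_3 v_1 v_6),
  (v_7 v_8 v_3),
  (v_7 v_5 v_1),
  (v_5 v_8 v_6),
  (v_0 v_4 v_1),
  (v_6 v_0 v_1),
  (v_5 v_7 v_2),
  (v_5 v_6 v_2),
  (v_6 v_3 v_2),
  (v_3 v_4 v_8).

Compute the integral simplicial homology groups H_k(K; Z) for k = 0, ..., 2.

K has 9 vertices, 27 edges, 18 triangles.
rank ∂_0 = 0, rank ∂_1 = 8 ⇒ b_0 = 9 − 0 − 8 = 1; all invariant factors of ∂_1 are 1 so no torsion. So H_0 ≅ Z.
rank ∂_1 = 8, rank ∂_2 = 17 ⇒ b_1 = 27 − 8 − 17 = 2; all invariant factors of ∂_2 are 1 so no torsion. So H_1 ≅ Z^2.
rank ∂_2 = 17, rank ∂_3 = 0 ⇒ b_2 = 18 − 17 − 0 = 1. So H_2 ≅ Z.

H_0 ≅ Z,  H_1 ≅ Z^2,  H_2 ≅ Z.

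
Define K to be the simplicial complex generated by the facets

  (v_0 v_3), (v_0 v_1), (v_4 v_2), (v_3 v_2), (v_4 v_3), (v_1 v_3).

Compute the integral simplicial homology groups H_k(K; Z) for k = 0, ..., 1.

H_0 ≅ Z,  H_1 ≅ Z^2.

Fix the vertex order v_0 < v_1 < v_2 < v_3 < v_4 and write every simplex with vertices in increasing order. Then dim K = 1 and the simplices of K are:

  0-simplices (5): [v_0], [v_1], [v_2], [v_3], [v_4]
  1-simplices (6): [v_0,v_1], [v_0,v_3], [v_1,v_3], [v_2,v_3], [v_2,v_4], [v_3,v_4]

so the chain groups are C_0 ≅ Z^5, C_1 ≅ Z^6.

The boundary map ∂_1: C_1 → C_0 is given by ∂[p,q] = [q] − [p]. For instance
  ∂[v_0,v_1] = [v_1] − [v_0].
The resulting 5×6 matrix has rank 4, and its Smith normal form has invariant factors (1,1,1,1).

Now H_k = ker ∂_k / im ∂_{k+1}, so:

  H_0: rank C_0 − rank ∂_1 = 5 − 4 = 1, and the invariant factors of ∂_1 are all 1, so H_0 = Z.
  H_1: rank ker ∂_1 − rank ∂_2 = (6 − 4) − 0 = 2, and there is no ∂_2, so H_1 = Z^2.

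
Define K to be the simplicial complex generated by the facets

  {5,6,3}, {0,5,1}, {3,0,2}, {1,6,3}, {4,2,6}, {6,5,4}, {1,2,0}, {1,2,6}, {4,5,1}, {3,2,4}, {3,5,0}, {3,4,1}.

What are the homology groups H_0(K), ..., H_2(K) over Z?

H_0 ≅ Z,  H_1 ≅ Z/2Z,  H_2 = 0.

Take the total order 0 < 1 < 2 < 3 < 4 < 5 < 6 on the vertex set. Then K (dimension 2) consists of the simplices:

  0-simplices (7): [0], [1], [2], [3], [4], [5], [6]
  1-simplices (18): [0,1], [0,2], [0,3], [0,5], [1,2], [1,3], [1,4], [1,5], [1,6], [2,3], [2,4], [2,6], [3,4], [3,5], [3,6], [4,5], [4,6], [5,6]
  2-simplices (12): [0,1,2], [0,1,5], [0,2,3], [0,3,5], [1,2,6], [1,3,4], [1,3,6], [1,4,5], [2,3,4], [2,4,6], [3,5,6], [4,5,6]

so the chain groups are C_0 ≅ Z^7, C_1 ≅ Z^18, C_2 ≅ Z^12.

∂_1: C_1 → C_0 is given by ∂[p,q] = [q] − [p]. For instance
  ∂[1,6] = [6] − [1].
This gives a 7×18 integer matrix of rank 6; reducing to Smith normal form yields diagonal entries (1,1,1,1,1,1).

The boundary map ∂_2: C_2 → C_1 acts by ∂[p,q,r] = [q,r] − [p,r] + [p,q]. For instance
  ∂[1,3,6] = [3,6] − [1,6] + [1,3],
  ∂[1,4,5] = [4,5] − [1,5] + [1,4].
The 18×12 boundary matrix has rank 12 and Smith normal form diag(1,1,1,1,1,1,1,1,1,1,1,2).

Reading off H_k = ker ∂_k / im ∂_{k+1}:

  H_0: rank C_0 − rank ∂_1 = 7 − 6 = 1, and the invariant factors of ∂_1 are all 1, so H_0 ≅ Z.
  H_1: rank ker ∂_1 − rank ∂_2 = (18 − 6) − 12 = 0, and ∂_2 has invariant factor 2 > 1, so H_1 ≅ Z/2Z.
  H_2: rank ker ∂_2 − rank ∂_3 = (12 − 12) − 0 = 0, and there is no ∂_3, so H_2 ≅ 0.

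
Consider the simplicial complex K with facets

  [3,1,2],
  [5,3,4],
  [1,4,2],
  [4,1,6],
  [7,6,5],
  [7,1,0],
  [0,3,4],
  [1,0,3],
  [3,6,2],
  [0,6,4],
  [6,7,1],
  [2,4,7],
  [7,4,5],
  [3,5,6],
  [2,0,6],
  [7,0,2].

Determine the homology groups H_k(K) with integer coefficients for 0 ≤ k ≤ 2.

Order the vertices as 0 < 1 < 2 < 3 < 4 < 5 < 6 < 7. Listing each simplex with vertices in this order, K has dimension 2 with simplices:

  0-simplices (8): [0], [1], [2], [3], [4], [5], [6], [7]
  1-simplices (24): (24 of them)
  2-simplices (16): [0,1,3], [0,1,7], [0,2,6], [0,2,7], [0,3,4], [0,4,6], [1,2,3], [1,2,4], [1,4,6], [1,6,7], [2,3,6], [2,4,7], [3,4,5], [3,5,6], [4,5,7], [5,6,7]

Hence C_0 ≅ Z^8, C_1 ≅ Z^24, C_2 ≅ Z^16.

Boundary ∂_1: C_1 → C_0 maps an edge to its endpoints' difference, ∂[p,q] = q − p. For instance
  ∂[0,7] = [7] − [0].
As a 8×24 matrix over Z this has rank 7, with invariant factors (1,1,1,1,1,1,1).

Boundary ∂_2: C_2 → C_1 sends each 2-simplex [p,q,r] to [q,r] − [p,r] + [p,q]. For instance
  ∂[1,2,4] = [2,4] − [1,4] + [1,2],
  ∂[3,5,6] = [5,6] − [3,6] + [3,5].
As a 24×16 matrix over Z this has rank 15, with invariant factors (1,1,1,1,1,1,1,1,1,1,1,1,1,1,1).

Computing H_k = (kernel of ∂_k) / (image of ∂_{k+1}):

  H_0: rank C_0 − rank ∂_1 = 8 − 7 = 1, and the invariant factors of ∂_1 are all 1, so H_0 ≅ Z.
  H_1: rank ker ∂_1 − rank ∂_2 = (24 − 7) − 15 = 2, and the invariant factors of ∂_2 are all 1, so H_1 ≅ Z^2.
  H_2: rank ker ∂_2 − rank ∂_3 = (16 − 15) − 0 = 1, and there is no ∂_3, so H_2 ≅ Z.

(K is a triangulation of the torus T^2.)

H_0 = Z,  H_1 = Z^2,  H_2 = Z.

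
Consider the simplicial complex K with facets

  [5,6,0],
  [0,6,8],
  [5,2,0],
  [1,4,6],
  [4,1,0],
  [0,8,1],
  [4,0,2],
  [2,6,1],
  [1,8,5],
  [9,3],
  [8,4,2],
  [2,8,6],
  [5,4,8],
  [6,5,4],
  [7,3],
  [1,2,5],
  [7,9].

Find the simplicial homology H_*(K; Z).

Take the total order 0 < 1 < 2 < 3 < 4 < 5 < 6 < 7 < 8 < 9 on the vertex set. Then K (dimension 2) consists of the simplices:

  0-simplices (10): [0], [1], [2], [3], [4], [5], [6], [7], [8], [9]
  1-simplices (24): (24 of them)
  2-simplices (14): [0,1,4], [0,1,8], [0,2,4], [0,2,5], [0,5,6], [0,6,8], [1,2,5], [1,2,6], [1,4,6], [1,5,8], [2,4,8], [2,6,8], [4,5,6], [4,5,8]

Hence C_0 ≅ Z^10, C_1 ≅ Z^24, C_2 ≅ Z^14.

Boundary ∂_1: C_1 → C_0 is given by ∂[p,q] = [q] − [p]. For instance
  ∂[0,4] = [4] − [0].
The 10×24 boundary matrix has rank 8 and Smith normal form diag(1,1,1,1,1,1,1,1).

Boundary ∂_2: C_2 → C_1 acts by ∂[p,q,r] = [q,r] − [p,r] + [p,q]. For instance
  ∂[0,1,4] = [1,4] − [0,4] + [0,1],
  ∂[4,5,6] = [5,6] − [4,6] + [4,5].
As a 24×14 matrix over Z this has rank 13, with invariant factors (1,1,1,1,1,1,1,1,1,1,1,1,1).

From H_k ≅ ker(∂_k) / im(∂_{k+1}) we obtain:

  H_0: rank C_0 − rank ∂_1 = 10 − 8 = 2, and the invariant factors of ∂_1 are all 1, so H_0 ≅ Z^2.
  H_1: rank ker ∂_1 − rank ∂_2 = (24 − 8) − 13 = 3, and the invariant factors of ∂_2 are all 1, so H_1 ≅ Z^3.
  H_2: rank ker ∂_2 − rank ∂_3 = (14 − 13) − 0 = 1, and there is no ∂_3, so H_2 ≅ Z.

(K is a triangulation of the disjoint union of the torus T^2 and the circle S^1.)

H_0 = Z^2,  H_1 = Z^3,  H_2 = Z.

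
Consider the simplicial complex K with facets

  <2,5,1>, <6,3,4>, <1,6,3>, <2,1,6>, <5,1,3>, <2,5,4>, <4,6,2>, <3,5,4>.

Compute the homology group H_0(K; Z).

We work with the vertex ordering 1 < 2 < 3 < 4 < 5 < 6. The simplices of K, each written with vertices in increasing order, are:

  0-simplices (6): [1], [2], [3], [4], [5], [6]
  1-simplices (12): [1,2], [1,3], [1,5], [1,6], [2,4], [2,5], [2,6], [3,4], [3,5], [3,6], [4,5], [4,6]
  2-simplices (8): [1,2,5], [1,2,6], [1,3,5], [1,3,6], [2,4,5], [2,4,6], [3,4,5], [3,4,6]

Hence C_0 ≅ Z^6, C_1 ≅ Z^12, C_2 ≅ Z^8.

Boundary ∂_1: C_1 → C_0 is given by ∂[p,q] = [q] − [p]. For instance
  ∂[4,5] = [5] − [4].
The resulting 6×12 matrix has rank 5, and its Smith normal form has invariant factors (1,1,1,1,1).

The boundary map ∂_2: C_2 → C_1 acts by ∂[p,q,r] = [q,r] − [p,r] + [p,q]. For instance
  ∂[2,4,5] = [4,5] − [2,5] + [2,4],
  ∂[1,2,5] = [2,5] − [1,5] + [1,2].
As a 12×8 matrix over Z this has rank 7, with invariant factors (1,1,1,1,1,1,1).

Now H_k = ker ∂_k / im ∂_{k+1}, so:

  H_0: rank C_0 − rank ∂_1 = 6 − 5 = 1, and the invariant factors of ∂_1 are all 1, so H_0 ≅ Z.

H_0 ≅ Z.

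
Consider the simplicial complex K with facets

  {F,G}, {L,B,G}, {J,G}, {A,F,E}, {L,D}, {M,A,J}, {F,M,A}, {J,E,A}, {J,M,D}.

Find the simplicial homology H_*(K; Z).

Take the total order A < B < D < E < F < G < J < L < M on the vertex set. Then K (dimension 2) consists of the simplices:

  0-simplices (9): A, B, D, E, F, G, J, L, M
  1-simplices (16): AE, AF, AJ, AM, BG, BL, DJ, DL, DM, EF, EJ, FG, FM, GJ, GL, JM
  2-simplices (6): AEF, AEJ, AFM, AJM, BGL, DJM

so the chain groups are C_0 ≅ Z^9, C_1 ≅ Z^16, C_2 ≅ Z^6.

The boundary map ∂_1: C_1 → C_0 is given by ∂[p,q] = [q] − [p].
This gives a 9×16 integer matrix of rank 8; reducing to Smith normal form yields diagonal entries (1,1,1,1,1,1,1,1).

Boundary ∂_2: C_2 → C_1 sends each 2-simplex [p,q,r] to [q,r] − [p,r] + [p,q]. For instance
  ∂AJM = JM − AM + AJ,
  ∂DJM = JM − DM + DJ.
The resulting 16×6 matrix has rank 6, and its Smith normal form has invariant factors (1,1,1,1,1,1).

From H_k ≅ ker(∂_k) / im(∂_{k+1}) we obtain:

  H_0: rank C_0 − rank ∂_1 = 9 − 8 = 1, and the invariant factors of ∂_1 are all 1, so H_0 = Z.
  H_1: rank ker ∂_1 − rank ∂_2 = (16 − 8) − 6 = 2, and the invariant factors of ∂_2 are all 1, so H_1 = Z^2.
  H_2: rank ker ∂_2 − rank ∂_3 = (6 − 6) − 0 = 0, and there is no ∂_3, so H_2 = 0.

H_0 ≅ Z,  H_1 ≅ Z^2,  H_2 = 0.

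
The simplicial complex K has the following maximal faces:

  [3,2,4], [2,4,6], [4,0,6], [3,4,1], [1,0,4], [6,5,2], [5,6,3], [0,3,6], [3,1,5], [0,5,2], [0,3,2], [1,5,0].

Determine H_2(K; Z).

H_2 = 0.

Order the vertices as 0 < 1 < 2 < 3 < 4 < 5 < 6. Listing each simplex with vertices in this order, K has dimension 2 with simplices:

  0-simplices (7): [0], [1], [2], [3], [4], [5], [6]
  1-simplices (18): [0,1], [0,2], [0,3], [0,4], [0,5], [0,6], [1,3], [1,4], [1,5], [2,3], [2,4], [2,5], [2,6], [3,4], [3,5], [3,6], [4,6], [5,6]
  2-simplices (12): [0,1,4], [0,1,5], [0,2,3], [0,2,5], [0,3,6], [0,4,6], [1,3,4], [1,3,5], [2,3,4], [2,4,6], [2,5,6], [3,5,6]

Hence C_0 ≅ Z^7, C_1 ≅ Z^18, C_2 ≅ Z^12.

Boundary ∂_1: C_1 → C_0 maps an edge to its endpoints' difference, ∂[p,q] = q − p. For instance
  ∂[1,4] = [4] − [1].
This gives a 7×18 integer matrix of rank 6; reducing to Smith normal form yields diagonal entries (1,1,1,1,1,1).

The boundary map ∂_2: C_2 → C_1 sends each 2-simplex [p,q,r] to [q,r] − [p,r] + [p,q]. For instance
  ∂[1,3,5] = [3,5] − [1,5] + [1,3],
  ∂[2,3,4] = [3,4] − [2,4] + [2,3].
As a 18×12 matrix over Z this has rank 12, with invariant factors (1,1,1,1,1,1,1,1,1,1,1,2).

Computing H_k = (kernel of ∂_k) / (image of ∂_{k+1}):

  H_2: rank ker ∂_2 − rank ∂_3 = (12 − 12) − 0 = 0, and there is no ∂_3, so H_2 = 0.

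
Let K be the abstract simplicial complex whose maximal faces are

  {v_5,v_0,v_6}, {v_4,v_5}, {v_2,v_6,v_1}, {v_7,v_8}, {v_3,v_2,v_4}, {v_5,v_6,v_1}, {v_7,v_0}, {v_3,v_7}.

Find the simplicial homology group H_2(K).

Order the vertices as v_0 < v_1 < v_2 < v_3 < v_4 < v_5 < v_6 < v_7 < v_8. Listing each simplex with vertices in this order, K has dimension 2 with simplices:

  0-simplices (9): [v_0], [v_1], [v_2], [v_3], [v_4], [v_5], [v_6], [v_7], [v_8]
  1-simplices (14): [v_0,v_5], [v_0,v_6], [v_0,v_7], [v_1,v_2], [v_1,v_5], [v_1,v_6], [v_2,v_3], [v_2,v_4], [v_2,v_6], [v_3,v_4], [v_3,v_7], [v_4,v_5], [v_5,v_6], [v_7,v_8]
  2-simplices (4): [v_0,v_5,v_6], [v_1,v_2,v_6], [v_1,v_5,v_6], [v_2,v_3,v_4]

so the chain groups are C_0 ≅ Z^9, C_1 ≅ Z^14, C_2 ≅ Z^4.

Boundary ∂_1: C_1 → C_0 is given by ∂[p,q] = [q] − [p].
As a 9×14 matrix over Z this has rank 8, with invariant factors (1,1,1,1,1,1,1,1).

Boundary ∂_2: C_2 → C_1 sends each 2-simplex [p,q,r] to [q,r] − [p,r] + [p,q]. For instance
  ∂[v_1,v_5,v_6] = [v_5,v_6] − [v_1,v_6] + [v_1,v_5],
  ∂[v_1,v_2,v_6] = [v_2,v_6] − [v_1,v_6] + [v_1,v_2].
This gives a 14×4 integer matrix of rank 4; reducing to Smith normal form yields diagonal entries (1,1,1,1).

Now H_k = ker ∂_k / im ∂_{k+1}, so:

  H_2: rank ker ∂_2 − rank ∂_3 = (4 − 4) − 0 = 0, and there is no ∂_3, so H_2 ≅ 0.

H_2 = 0.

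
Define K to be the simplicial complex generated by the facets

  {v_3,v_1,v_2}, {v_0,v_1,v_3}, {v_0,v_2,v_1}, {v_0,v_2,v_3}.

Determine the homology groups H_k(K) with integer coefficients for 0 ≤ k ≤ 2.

H_0 ≅ Z,  H_1 = 0,  H_2 ≅ Z.

We work with the vertex ordering v_0 < v_1 < v_2 < v_3. The simplices of K, each written with vertices in increasing order, are:

  0-simplices (4): [v_0], [v_1], [v_2], [v_3]
  1-simplices (6): [v_0,v_1], [v_0,v_2], [v_0,v_3], [v_1,v_2], [v_1,v_3], [v_2,v_3]
  2-simplices (4): [v_0,v_1,v_2], [v_0,v_1,v_3], [v_0,v_2,v_3], [v_1,v_2,v_3]

Hence C_0 ≅ Z^4, C_1 ≅ Z^6, C_2 ≅ Z^4.

The boundary map ∂_1: C_1 → C_0 maps an edge to its endpoints' difference, ∂[p,q] = q − p. For instance
  ∂[v_0,v_2] = [v_2] − [v_0].
This gives a 4×6 integer matrix of rank 3; reducing to Smith normal form yields diagonal entries (1,1,1).

Boundary ∂_2: C_2 → C_1 acts by ∂[p,q,r] = [q,r] − [p,r] + [p,q]. For instance
  ∂[v_0,v_2,v_3] = [v_2,v_3] − [v_0,v_3] + [v_0,v_2],
  ∂[v_1,v_2,v_3] = [v_2,v_3] − [v_1,v_3] + [v_1,v_2].
The 6×4 boundary matrix has rank 3 and Smith normal form diag(1,1,1).

Reading off H_k = ker ∂_k / im ∂_{k+1}:

  H_0: rank C_0 − rank ∂_1 = 4 − 3 = 1, and the invariant factors of ∂_1 are all 1, so H_0 = Z.
  H_1: rank ker ∂_1 − rank ∂_2 = (6 − 3) − 3 = 0, and the invariant factors of ∂_2 are all 1, so H_1 = 0.
  H_2: rank ker ∂_2 − rank ∂_3 = (4 − 3) − 0 = 1, and there is no ∂_3, so H_2 = Z.

As a check, the Euler characteristic is 4 − 6 + 4 = 2, which agrees with 1 − 0 + 1 = 2.
(K is a triangulation of the 2-sphere S^2.)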